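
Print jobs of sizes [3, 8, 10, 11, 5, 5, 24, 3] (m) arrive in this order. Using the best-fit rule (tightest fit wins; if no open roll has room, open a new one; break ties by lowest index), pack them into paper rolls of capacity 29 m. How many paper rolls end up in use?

3

  3 → roll 1 (new)  [load 3/29]
  8 → roll 1  [load 11/29]
  10 → roll 1  [load 21/29]
  11 → roll 2 (new)  [load 11/29]
  5 → roll 1  [load 26/29]
  5 → roll 2  [load 16/29]
  24 → roll 3 (new)  [load 24/29]
  3 → roll 1  [load 29/29]
3 paper rolls opened.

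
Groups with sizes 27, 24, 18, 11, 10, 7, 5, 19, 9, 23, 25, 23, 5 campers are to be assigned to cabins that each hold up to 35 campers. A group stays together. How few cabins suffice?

7

Total = 27 + 25 + 24 + 23 + 23 + 19 + 18 + 11 + 10 + 9 + 7 + 5 + 5 = 206 campers.
Lower bound: ⌈206/35⌉ = 6 cabins.
Also, 7 groups each exceed 35/2 campers, and no two of those can share a cabin, so at least 7 cabins are needed.
A packing using 7 cabins:
  cabin 1: 27 + 7 = 34
  cabin 2: 25 + 10 = 35
  cabin 3: 24 + 11 = 35
  cabin 4: 23 + 9 = 32
  cabin 5: 23 + 5 + 5 = 33
  cabin 6: 19 = 19
  cabin 7: 18 = 18
This matches the lower bound, so 7 is optimal.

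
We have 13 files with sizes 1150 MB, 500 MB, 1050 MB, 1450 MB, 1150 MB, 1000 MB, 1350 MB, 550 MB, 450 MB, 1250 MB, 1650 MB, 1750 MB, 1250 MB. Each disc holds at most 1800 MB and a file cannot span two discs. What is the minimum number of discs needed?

10

Total = 1750 + 1650 + 1450 + 1350 + 1250 + 1250 + 1150 + 1150 + 1050 + 1000 + 550 + 500 + 450 = 14550 MB.
Lower bound: ⌈14550/1800⌉ = 9 discs.
Also, 10 files each exceed 900 MB, and no two of those can share a disc, so at least 10 discs are needed.
A packing using 10 discs:
  disc 1: 1750 = 1750
  disc 2: 1650 = 1650
  disc 3: 1450 = 1450
  disc 4: 1350 + 450 = 1800
  disc 5: 1250 + 550 = 1800
  disc 6: 1250 + 500 = 1750
  disc 7: 1150 = 1150
  disc 8: 1150 = 1150
  disc 9: 1050 = 1050
  disc 10: 1000 = 1000
This matches the lower bound, so 10 is optimal.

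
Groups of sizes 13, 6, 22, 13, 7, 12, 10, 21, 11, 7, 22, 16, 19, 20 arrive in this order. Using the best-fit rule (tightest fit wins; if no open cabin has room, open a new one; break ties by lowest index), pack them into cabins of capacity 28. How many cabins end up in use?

  13 → cabin 1 (new)  [load 13/28]
  6 → cabin 1  [load 19/28]
  22 → cabin 2 (new)  [load 22/28]
  13 → cabin 3 (new)  [load 13/28]
  7 → cabin 1  [load 26/28]
  12 → cabin 3  [load 25/28]
  10 → cabin 4 (new)  [load 10/28]
  21 → cabin 5 (new)  [load 21/28]
  11 → cabin 4  [load 21/28]
  7 → cabin 4  [load 28/28]
  22 → cabin 6 (new)  [load 22/28]
  16 → cabin 7 (new)  [load 16/28]
  19 → cabin 8 (new)  [load 19/28]
  20 → cabin 9 (new)  [load 20/28]
9 cabins opened.

9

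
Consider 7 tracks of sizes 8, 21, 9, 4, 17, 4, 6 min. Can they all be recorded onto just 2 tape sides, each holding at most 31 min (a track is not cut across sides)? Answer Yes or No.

No

Total = 69 min; ⌈69/31⌉ = 3.
At least 3 tape sides are required, but only 2 are allowed.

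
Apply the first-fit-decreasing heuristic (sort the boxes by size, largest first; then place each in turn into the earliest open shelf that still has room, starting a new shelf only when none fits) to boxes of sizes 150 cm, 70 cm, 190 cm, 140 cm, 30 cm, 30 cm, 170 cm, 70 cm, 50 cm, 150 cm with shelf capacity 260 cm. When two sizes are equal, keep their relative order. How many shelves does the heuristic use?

Sorted descending: 190, 170, 150, 150, 140, 70, 70, 50, 30, 30.
  190 → shelf 1 (new)  [load 190/260]
  170 → shelf 2 (new)  [load 170/260]
  150 → shelf 3 (new)  [load 150/260]
  150 → shelf 4 (new)  [load 150/260]
  140 → shelf 5 (new)  [load 140/260]
  70 → shelf 1  [load 260/260]
  70 → shelf 2  [load 240/260]
  50 → shelf 3  [load 200/260]
  30 → shelf 3  [load 230/260]
  30 → shelf 3  [load 260/260]
5 shelves opened.

5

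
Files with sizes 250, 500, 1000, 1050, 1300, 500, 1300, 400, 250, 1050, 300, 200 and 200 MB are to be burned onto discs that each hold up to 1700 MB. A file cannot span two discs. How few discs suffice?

Total = 1300 + 1300 + 1050 + 1050 + 1000 + 500 + 500 + 400 + 300 + 250 + 250 + 200 + 200 = 8300 MB.
Lower bound: ⌈8300/1700⌉ = 5 discs.
A packing using 6 discs:
  disc 1: 1300 + 400 = 1700
  disc 2: 1300 + 300 = 1600
  disc 3: 1050 + 500 = 1550
  disc 4: 1050 + 500 = 1550
  disc 5: 1000 + 250 + 250 + 200 = 1700
  disc 6: 200 = 200
No arrangement into 5 discs stays within capacity, so 6 is optimal.

6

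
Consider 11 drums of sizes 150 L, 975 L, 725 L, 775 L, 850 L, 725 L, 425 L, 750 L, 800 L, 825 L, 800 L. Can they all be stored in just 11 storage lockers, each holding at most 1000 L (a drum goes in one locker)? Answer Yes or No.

Yes

A valid assignment using 10 storage lockers:
  locker 1: 975 = 975
  locker 2: 850 + 150 = 1000
  locker 3: 825 = 825
  locker 4: 800 = 800
  locker 5: 800 = 800
  locker 6: 775 = 775
  locker 7: 750 = 750
  locker 8: 725 = 725
  locker 9: 725 = 725
  locker 10: 425 = 425
That uses only 10 ≤ 11, so 11 storage lockers are enough.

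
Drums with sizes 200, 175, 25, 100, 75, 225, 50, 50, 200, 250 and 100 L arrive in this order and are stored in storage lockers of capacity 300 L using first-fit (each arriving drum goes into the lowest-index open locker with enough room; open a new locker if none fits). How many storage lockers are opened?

  200 → locker 1 (new)  [load 200/300]
  175 → locker 2 (new)  [load 175/300]
  25 → locker 1  [load 225/300]
  100 → locker 2  [load 275/300]
  75 → locker 1  [load 300/300]
  225 → locker 3 (new)  [load 225/300]
  50 → locker 3  [load 275/300]
  50 → locker 4 (new)  [load 50/300]
  200 → locker 4  [load 250/300]
  250 → locker 5 (new)  [load 250/300]
  100 → locker 6 (new)  [load 100/300]
6 storage lockers opened.

6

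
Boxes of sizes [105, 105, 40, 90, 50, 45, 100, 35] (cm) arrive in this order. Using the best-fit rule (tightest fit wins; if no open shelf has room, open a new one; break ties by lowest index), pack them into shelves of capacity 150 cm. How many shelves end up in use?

  105 → shelf 1 (new)  [load 105/150]
  105 → shelf 2 (new)  [load 105/150]
  40 → shelf 1  [load 145/150]
  90 → shelf 3 (new)  [load 90/150]
  50 → shelf 3  [load 140/150]
  45 → shelf 2  [load 150/150]
  100 → shelf 4 (new)  [load 100/150]
  35 → shelf 4  [load 135/150]
4 shelves opened.

4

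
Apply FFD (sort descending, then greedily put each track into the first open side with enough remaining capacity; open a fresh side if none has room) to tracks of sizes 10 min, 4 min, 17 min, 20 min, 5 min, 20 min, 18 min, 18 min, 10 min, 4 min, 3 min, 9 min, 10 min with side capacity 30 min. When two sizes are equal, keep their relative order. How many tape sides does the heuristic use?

Sorted descending: 20, 20, 18, 18, 17, 10, 10, 10, 9, 5, 4, 4, 3.
  20 → side 1 (new)  [load 20/30]
  20 → side 2 (new)  [load 20/30]
  18 → side 3 (new)  [load 18/30]
  18 → side 4 (new)  [load 18/30]
  17 → side 5 (new)  [load 17/30]
  10 → side 1  [load 30/30]
  10 → side 2  [load 30/30]
  10 → side 3  [load 28/30]
  9 → side 4  [load 27/30]
  5 → side 5  [load 22/30]
  4 → side 5  [load 26/30]
  4 → side 5  [load 30/30]
  3 → side 4  [load 30/30]
5 tape sides opened.

5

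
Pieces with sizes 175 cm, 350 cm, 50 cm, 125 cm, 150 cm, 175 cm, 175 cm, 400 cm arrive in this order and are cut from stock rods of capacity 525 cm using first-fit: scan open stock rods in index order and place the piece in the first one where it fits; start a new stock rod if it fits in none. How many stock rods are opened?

4

  175 → stock rod 1 (new)  [load 175/525]
  350 → stock rod 1  [load 525/525]
  50 → stock rod 2 (new)  [load 50/525]
  125 → stock rod 2  [load 175/525]
  150 → stock rod 2  [load 325/525]
  175 → stock rod 2  [load 500/525]
  175 → stock rod 3 (new)  [load 175/525]
  400 → stock rod 4 (new)  [load 400/525]
4 stock rods opened.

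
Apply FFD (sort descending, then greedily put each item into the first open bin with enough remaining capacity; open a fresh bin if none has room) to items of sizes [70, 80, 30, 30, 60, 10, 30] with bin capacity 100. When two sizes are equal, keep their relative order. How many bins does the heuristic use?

4

Sorted descending: 80, 70, 60, 30, 30, 30, 10.
  80 → bin 1 (new)  [load 80/100]
  70 → bin 2 (new)  [load 70/100]
  60 → bin 3 (new)  [load 60/100]
  30 → bin 2  [load 100/100]
  30 → bin 3  [load 90/100]
  30 → bin 4 (new)  [load 30/100]
  10 → bin 1  [load 90/100]
4 bins opened.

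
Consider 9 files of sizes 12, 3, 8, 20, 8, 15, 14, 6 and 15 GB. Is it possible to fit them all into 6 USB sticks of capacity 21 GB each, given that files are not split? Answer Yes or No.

A valid assignment using 6 USB sticks:
  USB stick 1: 20 = 20
  USB stick 2: 15 + 6 = 21
  USB stick 3: 15 + 3 = 18
  USB stick 4: 14 = 14
  USB stick 5: 12 + 8 = 20
  USB stick 6: 8 = 8
Every load is within 21 GB, so 6 USB sticks suffice.

Yes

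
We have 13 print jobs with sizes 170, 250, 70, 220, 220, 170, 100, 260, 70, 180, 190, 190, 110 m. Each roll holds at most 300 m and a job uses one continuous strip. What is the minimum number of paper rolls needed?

9

Total = 260 + 250 + 220 + 220 + 190 + 190 + 180 + 170 + 170 + 110 + 100 + 70 + 70 = 2200 m.
Lower bound: ⌈2200/300⌉ = 8 paper rolls.
Also, 9 print jobs each exceed 150 m, and no two of those can share a roll, so at least 9 paper rolls are needed.
A packing using 9 paper rolls:
  roll 1: 260 = 260
  roll 2: 250 = 250
  roll 3: 220 + 70 = 290
  roll 4: 220 + 70 = 290
  roll 5: 190 + 110 = 300
  roll 6: 190 + 100 = 290
  roll 7: 180 = 180
  roll 8: 170 = 170
  roll 9: 170 = 170
This matches the lower bound, so 9 is optimal.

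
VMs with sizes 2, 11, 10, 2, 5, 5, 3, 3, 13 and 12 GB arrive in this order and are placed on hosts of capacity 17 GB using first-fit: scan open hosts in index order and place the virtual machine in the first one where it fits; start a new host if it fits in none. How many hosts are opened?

  2 → host 1 (new)  [load 2/17]
  11 → host 1  [load 13/17]
  10 → host 2 (new)  [load 10/17]
  2 → host 1  [load 15/17]
  5 → host 2  [load 15/17]
  5 → host 3 (new)  [load 5/17]
  3 → host 3  [load 8/17]
  3 → host 3  [load 11/17]
  13 → host 4 (new)  [load 13/17]
  12 → host 5 (new)  [load 12/17]
5 hosts opened.

5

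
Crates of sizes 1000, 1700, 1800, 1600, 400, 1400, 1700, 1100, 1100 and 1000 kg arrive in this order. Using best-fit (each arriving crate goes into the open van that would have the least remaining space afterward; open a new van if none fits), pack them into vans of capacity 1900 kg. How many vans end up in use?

  1000 → van 1 (new)  [load 1000/1900]
  1700 → van 2 (new)  [load 1700/1900]
  1800 → van 3 (new)  [load 1800/1900]
  1600 → van 4 (new)  [load 1600/1900]
  400 → van 1  [load 1400/1900]
  1400 → van 5 (new)  [load 1400/1900]
  1700 → van 6 (new)  [load 1700/1900]
  1100 → van 7 (new)  [load 1100/1900]
  1100 → van 8 (new)  [load 1100/1900]
  1000 → van 9 (new)  [load 1000/1900]
9 vans opened.

9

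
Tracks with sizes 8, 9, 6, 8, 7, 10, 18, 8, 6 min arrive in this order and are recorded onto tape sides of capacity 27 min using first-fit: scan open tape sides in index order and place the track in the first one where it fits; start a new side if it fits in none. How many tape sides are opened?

4

  8 → side 1 (new)  [load 8/27]
  9 → side 1  [load 17/27]
  6 → side 1  [load 23/27]
  8 → side 2 (new)  [load 8/27]
  7 → side 2  [load 15/27]
  10 → side 2  [load 25/27]
  18 → side 3 (new)  [load 18/27]
  8 → side 3  [load 26/27]
  6 → side 4 (new)  [load 6/27]
4 tape sides opened.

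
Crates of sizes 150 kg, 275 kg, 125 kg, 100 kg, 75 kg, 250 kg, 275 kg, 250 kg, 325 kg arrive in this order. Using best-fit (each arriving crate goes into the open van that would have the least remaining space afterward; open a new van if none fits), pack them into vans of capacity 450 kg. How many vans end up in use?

  150 → van 1 (new)  [load 150/450]
  275 → van 1  [load 425/450]
  125 → van 2 (new)  [load 125/450]
  100 → van 2  [load 225/450]
  75 → van 2  [load 300/450]
  250 → van 3 (new)  [load 250/450]
  275 → van 4 (new)  [load 275/450]
  250 → van 5 (new)  [load 250/450]
  325 → van 6 (new)  [load 325/450]
6 vans opened.

6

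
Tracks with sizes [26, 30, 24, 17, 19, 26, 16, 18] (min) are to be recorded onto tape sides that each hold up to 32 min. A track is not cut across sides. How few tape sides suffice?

Total = 30 + 26 + 26 + 24 + 19 + 18 + 17 + 16 = 176 min.
Lower bound: ⌈176/32⌉ = 6 tape sides.
Also, 7 tracks each exceed 16 min, and no two of those can share a side, so at least 7 tape sides are needed.
A packing using 8 tape sides:
  side 1: 30 = 30
  side 2: 26 = 26
  side 3: 26 = 26
  side 4: 24 = 24
  side 5: 19 = 19
  side 6: 18 = 18
  side 7: 17 = 17
  side 8: 16 = 16
No arrangement into 7 tape sides stays within capacity, so 8 is optimal.

8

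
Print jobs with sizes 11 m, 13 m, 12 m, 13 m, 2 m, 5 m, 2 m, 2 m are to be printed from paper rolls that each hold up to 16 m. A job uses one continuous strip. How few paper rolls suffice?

4

Total = 13 + 13 + 12 + 11 + 5 + 2 + 2 + 2 = 60 m.
Lower bound: ⌈60/16⌉ = 4 paper rolls.
A packing using 4 paper rolls:
  roll 1: 13 + 2 = 15
  roll 2: 13 + 2 = 15
  roll 3: 12 + 2 = 14
  roll 4: 11 + 5 = 16
This matches the lower bound, so 4 is optimal.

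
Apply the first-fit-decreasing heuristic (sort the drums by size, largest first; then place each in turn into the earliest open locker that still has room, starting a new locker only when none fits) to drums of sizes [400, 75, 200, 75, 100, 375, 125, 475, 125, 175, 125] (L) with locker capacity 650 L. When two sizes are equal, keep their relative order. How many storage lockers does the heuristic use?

4

Sorted descending: 475, 400, 375, 200, 175, 125, 125, 125, 100, 75, 75.
  475 → locker 1 (new)  [load 475/650]
  400 → locker 2 (new)  [load 400/650]
  375 → locker 3 (new)  [load 375/650]
  200 → locker 2  [load 600/650]
  175 → locker 1  [load 650/650]
  125 → locker 3  [load 500/650]
  125 → locker 3  [load 625/650]
  125 → locker 4 (new)  [load 125/650]
  100 → locker 4  [load 225/650]
  75 → locker 4  [load 300/650]
  75 → locker 4  [load 375/650]
4 storage lockers opened.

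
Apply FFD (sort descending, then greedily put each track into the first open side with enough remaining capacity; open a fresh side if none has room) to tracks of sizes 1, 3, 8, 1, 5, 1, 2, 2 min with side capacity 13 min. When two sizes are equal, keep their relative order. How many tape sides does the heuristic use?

Sorted descending: 8, 5, 3, 2, 2, 1, 1, 1.
  8 → side 1 (new)  [load 8/13]
  5 → side 1  [load 13/13]
  3 → side 2 (new)  [load 3/13]
  2 → side 2  [load 5/13]
  2 → side 2  [load 7/13]
  1 → side 2  [load 8/13]
  1 → side 2  [load 9/13]
  1 → side 2  [load 10/13]
2 tape sides opened.

2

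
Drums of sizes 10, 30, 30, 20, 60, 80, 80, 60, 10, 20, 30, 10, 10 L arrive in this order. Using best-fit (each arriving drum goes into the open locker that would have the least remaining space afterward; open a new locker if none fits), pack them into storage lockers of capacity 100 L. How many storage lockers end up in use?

5

  10 → locker 1 (new)  [load 10/100]
  30 → locker 1  [load 40/100]
  30 → locker 1  [load 70/100]
  20 → locker 1  [load 90/100]
  60 → locker 2 (new)  [load 60/100]
  80 → locker 3 (new)  [load 80/100]
  80 → locker 4 (new)  [load 80/100]
  60 → locker 5 (new)  [load 60/100]
  10 → locker 1  [load 100/100]
  20 → locker 3  [load 100/100]
  30 → locker 2  [load 90/100]
  10 → locker 2  [load 100/100]
  10 → locker 4  [load 90/100]
5 storage lockers opened.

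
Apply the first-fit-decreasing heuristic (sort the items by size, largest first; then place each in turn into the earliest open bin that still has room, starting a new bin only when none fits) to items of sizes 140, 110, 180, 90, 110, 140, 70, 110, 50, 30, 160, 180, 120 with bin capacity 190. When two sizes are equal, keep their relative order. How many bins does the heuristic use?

10

Sorted descending: 180, 180, 160, 140, 140, 120, 110, 110, 110, 90, 70, 50, 30.
  180 → bin 1 (new)  [load 180/190]
  180 → bin 2 (new)  [load 180/190]
  160 → bin 3 (new)  [load 160/190]
  140 → bin 4 (new)  [load 140/190]
  140 → bin 5 (new)  [load 140/190]
  120 → bin 6 (new)  [load 120/190]
  110 → bin 7 (new)  [load 110/190]
  110 → bin 8 (new)  [load 110/190]
  110 → bin 9 (new)  [load 110/190]
  90 → bin 10 (new)  [load 90/190]
  70 → bin 6  [load 190/190]
  50 → bin 4  [load 190/190]
  30 → bin 3  [load 190/190]
10 bins opened.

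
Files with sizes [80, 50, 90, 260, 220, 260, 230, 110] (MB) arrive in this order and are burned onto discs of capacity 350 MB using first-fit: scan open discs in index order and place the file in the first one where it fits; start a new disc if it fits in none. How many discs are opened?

  80 → disc 1 (new)  [load 80/350]
  50 → disc 1  [load 130/350]
  90 → disc 1  [load 220/350]
  260 → disc 2 (new)  [load 260/350]
  220 → disc 3 (new)  [load 220/350]
  260 → disc 4 (new)  [load 260/350]
  230 → disc 5 (new)  [load 230/350]
  110 → disc 1  [load 330/350]
5 discs opened.

5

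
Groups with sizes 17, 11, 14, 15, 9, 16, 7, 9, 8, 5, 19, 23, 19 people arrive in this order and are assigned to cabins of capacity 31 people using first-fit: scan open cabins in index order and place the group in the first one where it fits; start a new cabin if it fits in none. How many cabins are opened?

7

  17 → cabin 1 (new)  [load 17/31]
  11 → cabin 1  [load 28/31]
  14 → cabin 2 (new)  [load 14/31]
  15 → cabin 2  [load 29/31]
  9 → cabin 3 (new)  [load 9/31]
  16 → cabin 3  [load 25/31]
  7 → cabin 4 (new)  [load 7/31]
  9 → cabin 4  [load 16/31]
  8 → cabin 4  [load 24/31]
  5 → cabin 3  [load 30/31]
  19 → cabin 5 (new)  [load 19/31]
  23 → cabin 6 (new)  [load 23/31]
  19 → cabin 7 (new)  [load 19/31]
7 cabins opened.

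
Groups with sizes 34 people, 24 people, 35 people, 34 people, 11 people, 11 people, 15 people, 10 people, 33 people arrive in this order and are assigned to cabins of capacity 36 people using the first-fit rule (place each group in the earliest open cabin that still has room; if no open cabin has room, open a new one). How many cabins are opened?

  34 → cabin 1 (new)  [load 34/36]
  24 → cabin 2 (new)  [load 24/36]
  35 → cabin 3 (new)  [load 35/36]
  34 → cabin 4 (new)  [load 34/36]
  11 → cabin 2  [load 35/36]
  11 → cabin 5 (new)  [load 11/36]
  15 → cabin 5  [load 26/36]
  10 → cabin 5  [load 36/36]
  33 → cabin 6 (new)  [load 33/36]
6 cabins opened.

6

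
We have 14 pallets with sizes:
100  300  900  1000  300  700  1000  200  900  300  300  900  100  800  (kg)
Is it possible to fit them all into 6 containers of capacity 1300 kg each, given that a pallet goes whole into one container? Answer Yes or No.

Total = 7800 kg; ⌈7800/1300⌉ = 6.
7 pallets each exceed half the capacity and cannot share a container, forcing at least 7 containers.
At least 7 containers are required, but only 6 are allowed.

No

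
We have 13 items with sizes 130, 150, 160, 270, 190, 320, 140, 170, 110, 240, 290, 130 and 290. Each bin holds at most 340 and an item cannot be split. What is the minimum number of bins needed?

9

Total = 320 + 290 + 290 + 270 + 240 + 190 + 170 + 160 + 150 + 140 + 130 + 130 + 110 = 2590.
Lower bound: ⌈2590/340⌉ = 8 bins.
A packing using 9 bins:
  bin 1: 320 = 320
  bin 2: 290 = 290
  bin 3: 290 = 290
  bin 4: 270 = 270
  bin 5: 240 = 240
  bin 6: 190 + 150 = 340
  bin 7: 170 + 160 = 330
  bin 8: 140 + 130 = 270
  bin 9: 130 + 110 = 240
No arrangement into 8 bins stays within capacity, so 9 is optimal.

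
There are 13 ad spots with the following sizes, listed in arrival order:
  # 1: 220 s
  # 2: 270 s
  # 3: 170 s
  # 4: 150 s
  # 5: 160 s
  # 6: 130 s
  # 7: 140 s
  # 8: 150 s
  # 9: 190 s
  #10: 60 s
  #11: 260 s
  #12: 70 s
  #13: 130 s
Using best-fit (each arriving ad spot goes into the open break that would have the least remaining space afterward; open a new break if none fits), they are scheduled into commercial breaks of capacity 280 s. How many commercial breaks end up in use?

  220 → break 1 (new)  [load 220/280]
  270 → break 2 (new)  [load 270/280]
  170 → break 3 (new)  [load 170/280]
  150 → break 4 (new)  [load 150/280]
  160 → break 5 (new)  [load 160/280]
  130 → break 4  [load 280/280]
  140 → break 6 (new)  [load 140/280]
  150 → break 7 (new)  [load 150/280]
  190 → break 8 (new)  [load 190/280]
  60 → break 1  [load 280/280]
  260 → break 9 (new)  [load 260/280]
  70 → break 8  [load 260/280]
  130 → break 7  [load 280/280]
9 commercial breaks opened.

9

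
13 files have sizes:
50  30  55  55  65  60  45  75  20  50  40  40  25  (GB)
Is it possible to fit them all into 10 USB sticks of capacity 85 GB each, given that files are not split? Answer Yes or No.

A valid assignment using 9 USB sticks:
  USB stick 1: 75 = 75
  USB stick 2: 65 + 20 = 85
  USB stick 3: 60 + 25 = 85
  USB stick 4: 55 + 30 = 85
  USB stick 5: 55 = 55
  USB stick 6: 50 = 50
  USB stick 7: 50 = 50
  USB stick 8: 45 + 40 = 85
  USB stick 9: 40 = 40
That uses only 9 ≤ 10, so 10 USB sticks are enough.

Yes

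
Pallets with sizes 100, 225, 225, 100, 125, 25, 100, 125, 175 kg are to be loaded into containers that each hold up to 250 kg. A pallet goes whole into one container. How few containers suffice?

6

Total = 225 + 225 + 175 + 125 + 125 + 100 + 100 + 100 + 25 = 1200 kg.
Lower bound: ⌈1200/250⌉ = 5 containers.
A packing using 6 containers:
  container 1: 225 + 25 = 250
  container 2: 225 = 225
  container 3: 175 = 175
  container 4: 125 + 125 = 250
  container 5: 100 + 100 = 200
  container 6: 100 = 100
No arrangement into 5 containers stays within capacity, so 6 is optimal.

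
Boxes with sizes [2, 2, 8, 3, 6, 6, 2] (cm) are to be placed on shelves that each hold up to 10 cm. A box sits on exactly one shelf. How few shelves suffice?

Total = 8 + 6 + 6 + 3 + 2 + 2 + 2 = 29 cm.
Lower bound: ⌈29/10⌉ = 3 shelves.
A packing using 3 shelves:
  shelf 1: 8 + 2 = 10
  shelf 2: 6 + 3 = 9
  shelf 3: 6 + 2 + 2 = 10
This matches the lower bound, so 3 is optimal.

3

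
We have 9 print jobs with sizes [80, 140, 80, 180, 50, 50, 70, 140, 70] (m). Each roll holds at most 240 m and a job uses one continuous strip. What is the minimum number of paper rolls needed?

4

Total = 180 + 140 + 140 + 80 + 80 + 70 + 70 + 50 + 50 = 860 m.
Lower bound: ⌈860/240⌉ = 4 paper rolls.
A packing using 4 paper rolls:
  roll 1: 180 + 50 = 230
  roll 2: 140 + 80 = 220
  roll 3: 140 + 80 = 220
  roll 4: 70 + 70 + 50 = 190
This matches the lower bound, so 4 is optimal.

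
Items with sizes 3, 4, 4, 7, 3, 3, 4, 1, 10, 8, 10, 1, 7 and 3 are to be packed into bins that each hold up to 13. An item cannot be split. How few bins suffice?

6

Total = 10 + 10 + 8 + 7 + 7 + 4 + 4 + 4 + 3 + 3 + 3 + 3 + 1 + 1 = 68.
Lower bound: ⌈68/13⌉ = 6 bins.
A packing using 6 bins:
  bin 1: 10 + 3 = 13
  bin 2: 10 + 3 = 13
  bin 3: 8 + 4 + 1 = 13
  bin 4: 7 + 4 + 1 = 12
  bin 5: 7 + 4 = 11
  bin 6: 3 + 3 = 6
This matches the lower bound, so 6 is optimal.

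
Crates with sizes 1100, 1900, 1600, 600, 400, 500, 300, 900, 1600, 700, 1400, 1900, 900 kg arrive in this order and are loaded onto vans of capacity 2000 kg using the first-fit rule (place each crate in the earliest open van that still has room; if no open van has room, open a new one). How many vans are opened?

  1100 → van 1 (new)  [load 1100/2000]
  1900 → van 2 (new)  [load 1900/2000]
  1600 → van 3 (new)  [load 1600/2000]
  600 → van 1  [load 1700/2000]
  400 → van 3  [load 2000/2000]
  500 → van 4 (new)  [load 500/2000]
  300 → van 1  [load 2000/2000]
  900 → van 4  [load 1400/2000]
  1600 → van 5 (new)  [load 1600/2000]
  700 → van 6 (new)  [load 700/2000]
  1400 → van 7 (new)  [load 1400/2000]
  1900 → van 8 (new)  [load 1900/2000]
  900 → van 6  [load 1600/2000]
8 vans opened.

8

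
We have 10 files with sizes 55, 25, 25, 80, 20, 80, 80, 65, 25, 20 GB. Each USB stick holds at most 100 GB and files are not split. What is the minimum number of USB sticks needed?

6

Total = 80 + 80 + 80 + 65 + 55 + 25 + 25 + 25 + 20 + 20 = 475 GB.
Lower bound: ⌈475/100⌉ = 5 USB sticks.
A packing using 6 USB sticks:
  USB stick 1: 80 + 20 = 100
  USB stick 2: 80 + 20 = 100
  USB stick 3: 80 = 80
  USB stick 4: 65 + 25 = 90
  USB stick 5: 55 + 25 = 80
  USB stick 6: 25 = 25
No arrangement into 5 USB sticks stays within capacity, so 6 is optimal.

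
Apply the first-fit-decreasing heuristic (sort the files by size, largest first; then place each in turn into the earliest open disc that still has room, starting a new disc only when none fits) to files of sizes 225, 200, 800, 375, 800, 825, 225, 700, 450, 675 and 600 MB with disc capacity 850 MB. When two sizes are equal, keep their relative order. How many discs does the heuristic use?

Sorted descending: 825, 800, 800, 700, 675, 600, 450, 375, 225, 225, 200.
  825 → disc 1 (new)  [load 825/850]
  800 → disc 2 (new)  [load 800/850]
  800 → disc 3 (new)  [load 800/850]
  700 → disc 4 (new)  [load 700/850]
  675 → disc 5 (new)  [load 675/850]
  600 → disc 6 (new)  [load 600/850]
  450 → disc 7 (new)  [load 450/850]
  375 → disc 7  [load 825/850]
  225 → disc 6  [load 825/850]
  225 → disc 8 (new)  [load 225/850]
  200 → disc 8  [load 425/850]
8 discs opened.

8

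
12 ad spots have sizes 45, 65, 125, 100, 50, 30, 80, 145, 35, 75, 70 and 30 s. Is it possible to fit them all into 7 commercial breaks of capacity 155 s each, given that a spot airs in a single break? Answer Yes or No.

A valid assignment using 6 commercial breaks:
  break 1: 145 = 145
  break 2: 125 + 30 = 155
  break 3: 100 + 50 = 150
  break 4: 80 + 75 = 155
  break 5: 70 + 65 = 135
  break 6: 45 + 35 + 30 = 110
That uses only 6 ≤ 7, so 7 commercial breaks are enough.

Yes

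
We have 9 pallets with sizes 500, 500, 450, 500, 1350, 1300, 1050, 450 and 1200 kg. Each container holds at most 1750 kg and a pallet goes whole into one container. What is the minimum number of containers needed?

Total = 1350 + 1300 + 1200 + 1050 + 500 + 500 + 500 + 450 + 450 = 7300 kg.
Lower bound: ⌈7300/1750⌉ = 5 containers.
A packing using 5 containers:
  container 1: 1350 = 1350
  container 2: 1300 + 450 = 1750
  container 3: 1200 + 500 = 1700
  container 4: 1050 + 500 = 1550
  container 5: 500 + 450 = 950
This matches the lower bound, so 5 is optimal.

5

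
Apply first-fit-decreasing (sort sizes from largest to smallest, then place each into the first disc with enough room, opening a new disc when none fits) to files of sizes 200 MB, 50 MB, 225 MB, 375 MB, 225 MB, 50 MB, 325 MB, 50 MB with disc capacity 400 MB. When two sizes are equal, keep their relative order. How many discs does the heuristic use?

5

Sorted descending: 375, 325, 225, 225, 200, 50, 50, 50.
  375 → disc 1 (new)  [load 375/400]
  325 → disc 2 (new)  [load 325/400]
  225 → disc 3 (new)  [load 225/400]
  225 → disc 4 (new)  [load 225/400]
  200 → disc 5 (new)  [load 200/400]
  50 → disc 2  [load 375/400]
  50 → disc 3  [load 275/400]
  50 → disc 3  [load 325/400]
5 discs opened.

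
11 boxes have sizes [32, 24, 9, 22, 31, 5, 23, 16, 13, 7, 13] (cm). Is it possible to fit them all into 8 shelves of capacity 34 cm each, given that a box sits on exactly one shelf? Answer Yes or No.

Yes

A valid assignment using 7 shelves:
  shelf 1: 32 = 32
  shelf 2: 31 = 31
  shelf 3: 24 + 9 = 33
  shelf 4: 23 + 7 = 30
  shelf 5: 22 + 5 = 27
  shelf 6: 16 + 13 = 29
  shelf 7: 13 = 13
That uses only 7 ≤ 8, so 8 shelves are enough.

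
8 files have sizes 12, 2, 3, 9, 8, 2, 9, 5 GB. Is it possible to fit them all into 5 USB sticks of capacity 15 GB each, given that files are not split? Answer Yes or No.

Yes

A valid assignment using 4 USB sticks:
  USB stick 1: 12 + 3 = 15
  USB stick 2: 9 + 5 = 14
  USB stick 3: 9 + 2 + 2 = 13
  USB stick 4: 8 = 8
That uses only 4 ≤ 5, so 5 USB sticks are enough.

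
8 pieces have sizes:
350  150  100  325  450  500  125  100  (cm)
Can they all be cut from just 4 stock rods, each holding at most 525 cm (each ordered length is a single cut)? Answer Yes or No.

Total = 2100 cm; ⌈2100/525⌉ = 4.
The bound of 4 does not rule out 4, but exhaustive search shows no assignment into 4 stock rods of capacity 525 cm exists — the minimum is 5.

No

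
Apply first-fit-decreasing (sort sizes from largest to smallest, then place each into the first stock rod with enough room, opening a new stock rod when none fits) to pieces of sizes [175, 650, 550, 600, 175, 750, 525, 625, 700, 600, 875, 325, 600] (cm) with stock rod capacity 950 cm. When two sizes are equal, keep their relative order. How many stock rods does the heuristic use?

Sorted descending: 875, 750, 700, 650, 625, 600, 600, 600, 550, 525, 325, 175, 175.
  875 → stock rod 1 (new)  [load 875/950]
  750 → stock rod 2 (new)  [load 750/950]
  700 → stock rod 3 (new)  [load 700/950]
  650 → stock rod 4 (new)  [load 650/950]
  625 → stock rod 5 (new)  [load 625/950]
  600 → stock rod 6 (new)  [load 600/950]
  600 → stock rod 7 (new)  [load 600/950]
  600 → stock rod 8 (new)  [load 600/950]
  550 → stock rod 9 (new)  [load 550/950]
  525 → stock rod 10 (new)  [load 525/950]
  325 → stock rod 5  [load 950/950]
  175 → stock rod 2  [load 925/950]
  175 → stock rod 3  [load 875/950]
10 stock rods opened.

10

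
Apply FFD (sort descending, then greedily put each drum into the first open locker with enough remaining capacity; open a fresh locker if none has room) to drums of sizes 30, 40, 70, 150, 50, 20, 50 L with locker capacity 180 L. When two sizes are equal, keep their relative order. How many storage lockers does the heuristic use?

Sorted descending: 150, 70, 50, 50, 40, 30, 20.
  150 → locker 1 (new)  [load 150/180]
  70 → locker 2 (new)  [load 70/180]
  50 → locker 2  [load 120/180]
  50 → locker 2  [load 170/180]
  40 → locker 3 (new)  [load 40/180]
  30 → locker 1  [load 180/180]
  20 → locker 3  [load 60/180]
3 storage lockers opened.

3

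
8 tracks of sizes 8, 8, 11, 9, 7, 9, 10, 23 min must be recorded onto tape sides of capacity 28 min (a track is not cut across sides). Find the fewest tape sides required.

4

Total = 23 + 11 + 10 + 9 + 9 + 8 + 8 + 7 = 85 min.
Lower bound: ⌈85/28⌉ = 4 tape sides.
A packing using 4 tape sides:
  side 1: 23 = 23
  side 2: 11 + 10 + 7 = 28
  side 3: 9 + 9 + 8 = 26
  side 4: 8 = 8
This matches the lower bound, so 4 is optimal.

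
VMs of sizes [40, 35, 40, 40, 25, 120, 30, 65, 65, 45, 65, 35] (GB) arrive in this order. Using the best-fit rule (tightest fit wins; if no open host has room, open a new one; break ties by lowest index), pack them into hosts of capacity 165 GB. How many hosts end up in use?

4

  40 → host 1 (new)  [load 40/165]
  35 → host 1  [load 75/165]
  40 → host 1  [load 115/165]
  40 → host 1  [load 155/165]
  25 → host 2 (new)  [load 25/165]
  120 → host 2  [load 145/165]
  30 → host 3 (new)  [load 30/165]
  65 → host 3  [load 95/165]
  65 → host 3  [load 160/165]
  45 → host 4 (new)  [load 45/165]
  65 → host 4  [load 110/165]
  35 → host 4  [load 145/165]
4 hosts opened.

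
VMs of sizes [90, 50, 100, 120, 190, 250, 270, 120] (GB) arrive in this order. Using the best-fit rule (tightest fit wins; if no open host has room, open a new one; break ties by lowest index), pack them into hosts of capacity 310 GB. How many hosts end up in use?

  90 → host 1 (new)  [load 90/310]
  50 → host 1  [load 140/310]
  100 → host 1  [load 240/310]
  120 → host 2 (new)  [load 120/310]
  190 → host 2  [load 310/310]
  250 → host 3 (new)  [load 250/310]
  270 → host 4 (new)  [load 270/310]
  120 → host 5 (new)  [load 120/310]
5 hosts opened.

5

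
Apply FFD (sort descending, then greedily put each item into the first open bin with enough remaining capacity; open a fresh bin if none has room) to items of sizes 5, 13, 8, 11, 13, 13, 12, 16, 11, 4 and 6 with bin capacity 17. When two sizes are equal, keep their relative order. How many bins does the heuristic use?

8

Sorted descending: 16, 13, 13, 13, 12, 11, 11, 8, 6, 5, 4.
  16 → bin 1 (new)  [load 16/17]
  13 → bin 2 (new)  [load 13/17]
  13 → bin 3 (new)  [load 13/17]
  13 → bin 4 (new)  [load 13/17]
  12 → bin 5 (new)  [load 12/17]
  11 → bin 6 (new)  [load 11/17]
  11 → bin 7 (new)  [load 11/17]
  8 → bin 8 (new)  [load 8/17]
  6 → bin 6  [load 17/17]
  5 → bin 5  [load 17/17]
  4 → bin 2  [load 17/17]
8 bins opened.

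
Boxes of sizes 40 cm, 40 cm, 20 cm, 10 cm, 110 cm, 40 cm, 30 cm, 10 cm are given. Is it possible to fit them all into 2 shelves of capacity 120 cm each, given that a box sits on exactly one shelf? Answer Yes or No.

No

Total = 300 cm; ⌈300/120⌉ = 3.
At least 3 shelves are required, but only 2 are allowed.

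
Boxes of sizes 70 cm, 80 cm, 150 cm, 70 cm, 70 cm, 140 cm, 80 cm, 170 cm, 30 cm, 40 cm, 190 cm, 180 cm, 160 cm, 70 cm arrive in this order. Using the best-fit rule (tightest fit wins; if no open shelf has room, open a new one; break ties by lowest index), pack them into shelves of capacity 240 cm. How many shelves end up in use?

7

  70 → shelf 1 (new)  [load 70/240]
  80 → shelf 1  [load 150/240]
  150 → shelf 2 (new)  [load 150/240]
  70 → shelf 1  [load 220/240]
  70 → shelf 2  [load 220/240]
  140 → shelf 3 (new)  [load 140/240]
  80 → shelf 3  [load 220/240]
  170 → shelf 4 (new)  [load 170/240]
  30 → shelf 4  [load 200/240]
  40 → shelf 4  [load 240/240]
  190 → shelf 5 (new)  [load 190/240]
  180 → shelf 6 (new)  [load 180/240]
  160 → shelf 7 (new)  [load 160/240]
  70 → shelf 7  [load 230/240]
7 shelves opened.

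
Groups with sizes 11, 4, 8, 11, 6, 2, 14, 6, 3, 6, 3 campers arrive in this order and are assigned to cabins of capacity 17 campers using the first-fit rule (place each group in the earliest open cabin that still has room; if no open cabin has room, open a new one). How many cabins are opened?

5

  11 → cabin 1 (new)  [load 11/17]
  4 → cabin 1  [load 15/17]
  8 → cabin 2 (new)  [load 8/17]
  11 → cabin 3 (new)  [load 11/17]
  6 → cabin 2  [load 14/17]
  2 → cabin 1  [load 17/17]
  14 → cabin 4 (new)  [load 14/17]
  6 → cabin 3  [load 17/17]
  3 → cabin 2  [load 17/17]
  6 → cabin 5 (new)  [load 6/17]
  3 → cabin 4  [load 17/17]
5 cabins opened.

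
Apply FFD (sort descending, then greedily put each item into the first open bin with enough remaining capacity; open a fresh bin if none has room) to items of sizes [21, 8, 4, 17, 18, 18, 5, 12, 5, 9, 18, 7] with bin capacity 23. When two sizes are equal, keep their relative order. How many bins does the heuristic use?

7

Sorted descending: 21, 18, 18, 18, 17, 12, 9, 8, 7, 5, 5, 4.
  21 → bin 1 (new)  [load 21/23]
  18 → bin 2 (new)  [load 18/23]
  18 → bin 3 (new)  [load 18/23]
  18 → bin 4 (new)  [load 18/23]
  17 → bin 5 (new)  [load 17/23]
  12 → bin 6 (new)  [load 12/23]
  9 → bin 6  [load 21/23]
  8 → bin 7 (new)  [load 8/23]
  7 → bin 7  [load 15/23]
  5 → bin 2  [load 23/23]
  5 → bin 3  [load 23/23]
  4 → bin 4  [load 22/23]
7 bins opened.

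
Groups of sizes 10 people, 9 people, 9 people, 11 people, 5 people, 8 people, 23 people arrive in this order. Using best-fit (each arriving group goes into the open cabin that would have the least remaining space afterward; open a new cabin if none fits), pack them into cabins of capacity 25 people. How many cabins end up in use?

4

  10 → cabin 1 (new)  [load 10/25]
  9 → cabin 1  [load 19/25]
  9 → cabin 2 (new)  [load 9/25]
  11 → cabin 2  [load 20/25]
  5 → cabin 2  [load 25/25]
  8 → cabin 3 (new)  [load 8/25]
  23 → cabin 4 (new)  [load 23/25]
4 cabins opened.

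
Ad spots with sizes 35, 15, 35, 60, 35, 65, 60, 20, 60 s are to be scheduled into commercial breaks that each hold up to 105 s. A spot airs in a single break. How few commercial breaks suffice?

Total = 65 + 60 + 60 + 60 + 35 + 35 + 35 + 20 + 15 = 385 s.
Lower bound: ⌈385/105⌉ = 4 commercial breaks.
A packing using 4 commercial breaks:
  break 1: 65 + 35 = 100
  break 2: 60 + 35 = 95
  break 3: 60 + 35 = 95
  break 4: 60 + 20 + 15 = 95
This matches the lower bound, so 4 is optimal.

4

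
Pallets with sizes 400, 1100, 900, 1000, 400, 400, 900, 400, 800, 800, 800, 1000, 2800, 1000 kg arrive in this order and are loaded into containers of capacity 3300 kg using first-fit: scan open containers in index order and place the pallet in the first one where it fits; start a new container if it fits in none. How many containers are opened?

  400 → container 1 (new)  [load 400/3300]
  1100 → container 1  [load 1500/3300]
  900 → container 1  [load 2400/3300]
  1000 → container 2 (new)  [load 1000/3300]
  400 → container 1  [load 2800/3300]
  400 → container 1  [load 3200/3300]
  900 → container 2  [load 1900/3300]
  400 → container 2  [load 2300/3300]
  800 → container 2  [load 3100/3300]
  800 → container 3 (new)  [load 800/3300]
  800 → container 3  [load 1600/3300]
  1000 → container 3  [load 2600/3300]
  2800 → container 4 (new)  [load 2800/3300]
  1000 → container 5 (new)  [load 1000/3300]
5 containers opened.

5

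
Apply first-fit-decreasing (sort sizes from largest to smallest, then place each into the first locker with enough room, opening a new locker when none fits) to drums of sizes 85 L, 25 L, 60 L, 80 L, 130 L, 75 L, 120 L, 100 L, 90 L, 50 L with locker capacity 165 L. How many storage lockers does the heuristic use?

6

Sorted descending: 130, 120, 100, 90, 85, 80, 75, 60, 50, 25.
  130 → locker 1 (new)  [load 130/165]
  120 → locker 2 (new)  [load 120/165]
  100 → locker 3 (new)  [load 100/165]
  90 → locker 4 (new)  [load 90/165]
  85 → locker 5 (new)  [load 85/165]
  80 → locker 5  [load 165/165]
  75 → locker 4  [load 165/165]
  60 → locker 3  [load 160/165]
  50 → locker 6 (new)  [load 50/165]
  25 → locker 1  [load 155/165]
6 storage lockers opened.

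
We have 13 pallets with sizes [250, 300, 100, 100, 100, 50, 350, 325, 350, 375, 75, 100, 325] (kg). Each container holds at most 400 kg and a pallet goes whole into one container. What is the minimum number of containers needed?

8

Total = 375 + 350 + 350 + 325 + 325 + 300 + 250 + 100 + 100 + 100 + 100 + 75 + 50 = 2800 kg.
Lower bound: ⌈2800/400⌉ = 7 containers.
A packing using 8 containers:
  container 1: 375 = 375
  container 2: 350 + 50 = 400
  container 3: 350 = 350
  container 4: 325 + 75 = 400
  container 5: 325 = 325
  container 6: 300 + 100 = 400
  container 7: 250 + 100 = 350
  container 8: 100 + 100 = 200
No arrangement into 7 containers stays within capacity, so 8 is optimal.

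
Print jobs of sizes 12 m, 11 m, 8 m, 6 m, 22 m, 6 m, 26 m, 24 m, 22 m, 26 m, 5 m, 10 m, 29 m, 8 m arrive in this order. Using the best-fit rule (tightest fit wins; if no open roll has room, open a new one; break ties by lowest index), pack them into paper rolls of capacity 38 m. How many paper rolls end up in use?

  12 → roll 1 (new)  [load 12/38]
  11 → roll 1  [load 23/38]
  8 → roll 1  [load 31/38]
  6 → roll 1  [load 37/38]
  22 → roll 2 (new)  [load 22/38]
  6 → roll 2  [load 28/38]
  26 → roll 3 (new)  [load 26/38]
  24 → roll 4 (new)  [load 24/38]
  22 → roll 5 (new)  [load 22/38]
  26 → roll 6 (new)  [load 26/38]
  5 → roll 2  [load 33/38]
  10 → roll 3  [load 36/38]
  29 → roll 7 (new)  [load 29/38]
  8 → roll 7  [load 37/38]
7 paper rolls opened.

7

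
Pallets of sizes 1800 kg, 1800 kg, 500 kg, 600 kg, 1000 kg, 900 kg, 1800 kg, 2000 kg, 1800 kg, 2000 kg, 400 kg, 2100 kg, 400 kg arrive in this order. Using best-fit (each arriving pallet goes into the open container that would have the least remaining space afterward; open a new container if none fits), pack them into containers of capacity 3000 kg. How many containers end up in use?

7

  1800 → container 1 (new)  [load 1800/3000]
  1800 → container 2 (new)  [load 1800/3000]
  500 → container 1  [load 2300/3000]
  600 → container 1  [load 2900/3000]
  1000 → container 2  [load 2800/3000]
  900 → container 3 (new)  [load 900/3000]
  1800 → container 3  [load 2700/3000]
  2000 → container 4 (new)  [load 2000/3000]
  1800 → container 5 (new)  [load 1800/3000]
  2000 → container 6 (new)  [load 2000/3000]
  400 → container 4  [load 2400/3000]
  2100 → container 7 (new)  [load 2100/3000]
  400 → container 4  [load 2800/3000]
7 containers opened.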